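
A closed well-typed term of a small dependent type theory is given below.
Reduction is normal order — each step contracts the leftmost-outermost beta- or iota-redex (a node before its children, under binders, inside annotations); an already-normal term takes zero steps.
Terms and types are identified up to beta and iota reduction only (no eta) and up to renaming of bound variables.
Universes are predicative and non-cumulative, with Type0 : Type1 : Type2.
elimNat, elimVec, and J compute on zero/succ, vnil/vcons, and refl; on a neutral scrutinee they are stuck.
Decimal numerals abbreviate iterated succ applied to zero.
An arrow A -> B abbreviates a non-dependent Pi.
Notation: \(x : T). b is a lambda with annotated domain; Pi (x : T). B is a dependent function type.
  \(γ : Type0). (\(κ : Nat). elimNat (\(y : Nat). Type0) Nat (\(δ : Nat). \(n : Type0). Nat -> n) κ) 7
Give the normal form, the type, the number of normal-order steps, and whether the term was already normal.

reduced normal form:
  \(γ : Type0). Nat -> Nat -> Nat -> Nat -> Nat -> Nat -> Nat -> Nat
type:
  Type0 -> Type0
normal-order step count: 23
started in normal form: no
first redex: a beta-redex


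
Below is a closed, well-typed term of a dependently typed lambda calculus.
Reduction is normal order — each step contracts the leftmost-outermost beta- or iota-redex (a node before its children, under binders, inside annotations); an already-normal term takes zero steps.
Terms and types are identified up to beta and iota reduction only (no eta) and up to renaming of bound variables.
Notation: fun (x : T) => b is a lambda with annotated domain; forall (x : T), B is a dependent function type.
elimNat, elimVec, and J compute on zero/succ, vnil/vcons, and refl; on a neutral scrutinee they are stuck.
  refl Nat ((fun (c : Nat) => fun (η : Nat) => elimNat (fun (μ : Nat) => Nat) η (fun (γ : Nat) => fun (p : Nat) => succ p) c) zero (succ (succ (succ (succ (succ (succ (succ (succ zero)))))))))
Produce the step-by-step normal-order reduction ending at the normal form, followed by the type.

normal-order reduction sequence:
  refl Nat ((fun (c : Nat) => fun (η : Nat) => elimNat (fun (μ : Nat) => Nat) η (fun (γ : Nat) => fun (p : Nat) => succ p) c) zero (succ (succ (succ (succ (succ (succ (succ (succ zero)))))))))
  ~> refl Nat ((fun (c : Nat) => elimNat (fun (η : Nat) => Nat) c (fun (μ : Nat) => fun (γ : Nat) => succ γ) zero) (succ (succ (succ (succ (succ (succ (succ (succ zero)))))))))
  ~> refl Nat (elimNat (fun (c : Nat) => Nat) (succ (succ (succ (succ (succ (succ (succ (succ zero)))))))) (fun (η : Nat) => fun (μ : Nat) => succ μ) zero)
  ~> refl Nat (succ (succ (succ (succ (succ (succ (succ (succ zero))))))))
inferred type:
  Eq Nat (succ (succ (succ (succ (succ (succ (succ (succ zero)))))))) (succ (succ (succ (succ (succ (succ (succ (succ zero))))))))


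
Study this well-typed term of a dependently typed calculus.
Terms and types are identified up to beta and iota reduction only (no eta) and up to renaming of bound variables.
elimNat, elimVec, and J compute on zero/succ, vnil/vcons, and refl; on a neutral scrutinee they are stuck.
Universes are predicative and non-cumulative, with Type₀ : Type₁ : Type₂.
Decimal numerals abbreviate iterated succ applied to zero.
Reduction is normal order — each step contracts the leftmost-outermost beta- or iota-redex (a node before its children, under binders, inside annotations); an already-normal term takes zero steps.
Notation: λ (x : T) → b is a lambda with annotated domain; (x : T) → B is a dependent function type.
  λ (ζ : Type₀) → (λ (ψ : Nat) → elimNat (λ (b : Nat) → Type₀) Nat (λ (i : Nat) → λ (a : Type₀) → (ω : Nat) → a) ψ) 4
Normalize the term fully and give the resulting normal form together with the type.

normal form:
  λ (ζ : Type₀) → (ψ : Nat) → (b : Nat) → (i : Nat) → (a : Nat) → Nat
type:
  (ζ : Type₀) → Type₀


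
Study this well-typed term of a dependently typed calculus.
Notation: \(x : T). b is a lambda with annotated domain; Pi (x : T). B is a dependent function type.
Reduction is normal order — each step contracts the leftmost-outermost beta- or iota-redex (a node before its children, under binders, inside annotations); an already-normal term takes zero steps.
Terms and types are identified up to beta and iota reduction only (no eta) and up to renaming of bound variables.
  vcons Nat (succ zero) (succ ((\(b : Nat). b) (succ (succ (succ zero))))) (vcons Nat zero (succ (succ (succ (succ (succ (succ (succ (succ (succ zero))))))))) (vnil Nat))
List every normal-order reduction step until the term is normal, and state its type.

reduction (normal order):
  vcons Nat (succ zero) (succ ((\(b : Nat). b) (succ (succ (succ zero))))) (vcons Nat zero (succ (succ (succ (succ (succ (succ (succ (succ (succ zero))))))))) (vnil Nat))
  ~> vcons Nat (succ zero) (succ (succ (succ (succ zero)))) (vcons Nat zero (succ (succ (succ (succ (succ (succ (succ (succ (succ zero))))))))) (vnil Nat))
type:
  Vec Nat (succ (succ zero))


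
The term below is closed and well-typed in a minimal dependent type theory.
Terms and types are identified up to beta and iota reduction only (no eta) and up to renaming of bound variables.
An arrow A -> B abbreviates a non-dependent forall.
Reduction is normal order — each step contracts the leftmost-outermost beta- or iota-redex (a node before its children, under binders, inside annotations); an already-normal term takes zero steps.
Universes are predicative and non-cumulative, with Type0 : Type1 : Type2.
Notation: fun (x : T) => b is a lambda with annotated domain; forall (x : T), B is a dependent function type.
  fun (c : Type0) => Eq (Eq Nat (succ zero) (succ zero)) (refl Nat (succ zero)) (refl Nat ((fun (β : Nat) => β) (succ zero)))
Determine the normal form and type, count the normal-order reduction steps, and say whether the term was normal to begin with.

resulting normal form:
  fun (c : Type0) => Eq (Eq Nat (succ zero) (succ zero)) (refl Nat (succ zero)) (refl Nat (succ zero))
inferred type:
  Type0 -> Type0
normal-order step count: 1
term was already normal: no
first contracted redex: a beta-redex


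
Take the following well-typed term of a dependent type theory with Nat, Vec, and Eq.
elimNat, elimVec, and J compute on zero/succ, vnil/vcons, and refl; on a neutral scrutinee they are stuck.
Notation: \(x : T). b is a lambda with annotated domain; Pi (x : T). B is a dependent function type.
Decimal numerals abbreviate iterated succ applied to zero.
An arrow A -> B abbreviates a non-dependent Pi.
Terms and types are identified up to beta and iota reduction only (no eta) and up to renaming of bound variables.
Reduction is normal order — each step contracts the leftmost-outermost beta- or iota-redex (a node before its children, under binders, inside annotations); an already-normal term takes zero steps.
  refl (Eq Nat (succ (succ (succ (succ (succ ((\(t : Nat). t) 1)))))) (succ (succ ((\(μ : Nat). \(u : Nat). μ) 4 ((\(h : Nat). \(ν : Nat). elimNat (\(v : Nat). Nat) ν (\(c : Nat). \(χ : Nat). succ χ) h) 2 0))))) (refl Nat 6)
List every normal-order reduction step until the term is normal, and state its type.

normal-order reduction sequence:
  refl (Eq Nat (succ (succ (succ (succ (succ ((\(t : Nat). t) 1)))))) (succ (succ ((\(μ : Nat). \(u : Nat). μ) 4 ((\(h : Nat). \(ν : Nat). elimNat (\(v : Nat). Nat) ν (\(c : Nat). \(χ : Nat). succ χ) h) 2 0))))) (refl Nat 6)
  ~> refl (Eq Nat 6 (succ (succ ((\(t : Nat). \(μ : Nat). t) 4 ((\(u : Nat). \(h : Nat). elimNat (\(ν : Nat). Nat) h (\(v : Nat). \(c : Nat). succ c) u) 2 0))))) (refl Nat 6)
  ~> refl (Eq Nat 6 (succ (succ ((\(t : Nat). 4) ((\(μ : Nat). \(u : Nat). elimNat (\(h : Nat). Nat) u (\(ν : Nat). \(v : Nat). succ v) μ) 2 0))))) (refl Nat 6)
  ~> refl (Eq Nat 6 6) (refl Nat 6)
inferred type:
  Eq (Eq Nat 6 6) (refl Nat 6) (refl Nat 6)


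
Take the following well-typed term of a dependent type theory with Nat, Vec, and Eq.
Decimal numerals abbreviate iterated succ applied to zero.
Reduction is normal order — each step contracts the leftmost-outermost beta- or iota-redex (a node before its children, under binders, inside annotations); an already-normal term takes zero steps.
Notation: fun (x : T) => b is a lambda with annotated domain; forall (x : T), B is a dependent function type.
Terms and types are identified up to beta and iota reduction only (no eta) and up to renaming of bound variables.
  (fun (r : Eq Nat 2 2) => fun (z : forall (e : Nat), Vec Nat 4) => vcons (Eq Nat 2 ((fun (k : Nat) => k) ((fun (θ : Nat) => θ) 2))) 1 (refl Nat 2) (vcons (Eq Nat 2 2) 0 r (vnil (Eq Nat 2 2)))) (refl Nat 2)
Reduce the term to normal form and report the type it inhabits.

resulting normal form:
  fun (r : forall (z : Nat), Vec Nat 4) => vcons (Eq Nat 2 2) 1 (refl Nat 2) (vcons (Eq Nat 2 2) 0 (refl Nat 2) (vnil (Eq Nat 2 2)))
inferred type:
  forall (r : forall (z : Nat), Vec Nat 4), Vec (Eq Nat 2 2) 2


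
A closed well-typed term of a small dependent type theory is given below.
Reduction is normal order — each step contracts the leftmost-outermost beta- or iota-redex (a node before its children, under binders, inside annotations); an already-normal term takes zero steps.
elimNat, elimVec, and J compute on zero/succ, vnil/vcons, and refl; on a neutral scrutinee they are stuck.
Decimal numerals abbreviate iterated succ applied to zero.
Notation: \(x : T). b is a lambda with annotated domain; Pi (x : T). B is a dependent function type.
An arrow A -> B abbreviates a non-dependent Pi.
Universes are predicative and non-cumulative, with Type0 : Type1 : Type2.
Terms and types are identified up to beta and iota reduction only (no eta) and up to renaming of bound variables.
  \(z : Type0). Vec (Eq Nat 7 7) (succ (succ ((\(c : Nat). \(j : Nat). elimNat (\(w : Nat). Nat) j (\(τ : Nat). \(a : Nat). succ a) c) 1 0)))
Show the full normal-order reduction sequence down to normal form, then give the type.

reduction (normal order):
  \(z : Type0). Vec (Eq Nat 7 7) (succ (succ ((\(c : Nat). \(j : Nat). elimNat (\(w : Nat). Nat) j (\(τ : Nat). \(a : Nat). succ a) c) 1 0)))
  ~> \(z : Type0). Vec (Eq Nat 7 7) (succ (succ ((\(c : Nat). elimNat (\(j : Nat). Nat) c (\(w : Nat). \(τ : Nat). succ τ) 1) 0)))
  ~> \(z : Type0). Vec (Eq Nat 7 7) (succ (succ (elimNat (\(c : Nat). Nat) 0 (\(j : Nat). \(w : Nat). succ w) 1)))
  ~> \(z : Type0). Vec (Eq Nat 7 7) (succ (succ ((\(c : Nat). \(j : Nat). succ j) 0 (elimNat (\(w : Nat). Nat) 0 (\(τ : Nat). \(a : Nat). succ a) 0))))
  ~> \(z : Type0). Vec (Eq Nat 7 7) (succ (succ ((\(c : Nat). succ c) (elimNat (\(j : Nat). Nat) 0 (\(w : Nat). \(τ : Nat). succ τ) 0))))
  ~> \(z : Type0). Vec (Eq Nat 7 7) (succ (succ (succ (elimNat (\(c : Nat). Nat) 0 (\(j : Nat). \(w : Nat). succ w) 0))))
  ~> \(z : Type0). Vec (Eq Nat 7 7) 3
inferred type:
  Type0 -> Type0


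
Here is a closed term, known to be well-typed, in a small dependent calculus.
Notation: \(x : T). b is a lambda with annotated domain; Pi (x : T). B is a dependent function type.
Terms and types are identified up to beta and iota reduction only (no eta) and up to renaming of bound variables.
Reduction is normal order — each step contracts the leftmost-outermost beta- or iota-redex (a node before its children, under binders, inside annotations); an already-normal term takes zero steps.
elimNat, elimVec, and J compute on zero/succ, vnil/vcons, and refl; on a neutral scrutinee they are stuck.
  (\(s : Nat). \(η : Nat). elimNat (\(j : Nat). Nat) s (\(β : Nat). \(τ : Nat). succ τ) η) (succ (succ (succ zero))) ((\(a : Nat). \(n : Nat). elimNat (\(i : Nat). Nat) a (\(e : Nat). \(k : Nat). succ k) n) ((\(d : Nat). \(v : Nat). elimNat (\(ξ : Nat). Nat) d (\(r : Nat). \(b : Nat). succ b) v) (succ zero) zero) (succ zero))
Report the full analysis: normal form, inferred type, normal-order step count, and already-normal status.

reduced normal form:
  succ (succ (succ (succ (succ zero))))
inferred type:
  Nat
steps to reach normal form (normal order): 18
term was already normal: no
first contracted redex: a beta-redex


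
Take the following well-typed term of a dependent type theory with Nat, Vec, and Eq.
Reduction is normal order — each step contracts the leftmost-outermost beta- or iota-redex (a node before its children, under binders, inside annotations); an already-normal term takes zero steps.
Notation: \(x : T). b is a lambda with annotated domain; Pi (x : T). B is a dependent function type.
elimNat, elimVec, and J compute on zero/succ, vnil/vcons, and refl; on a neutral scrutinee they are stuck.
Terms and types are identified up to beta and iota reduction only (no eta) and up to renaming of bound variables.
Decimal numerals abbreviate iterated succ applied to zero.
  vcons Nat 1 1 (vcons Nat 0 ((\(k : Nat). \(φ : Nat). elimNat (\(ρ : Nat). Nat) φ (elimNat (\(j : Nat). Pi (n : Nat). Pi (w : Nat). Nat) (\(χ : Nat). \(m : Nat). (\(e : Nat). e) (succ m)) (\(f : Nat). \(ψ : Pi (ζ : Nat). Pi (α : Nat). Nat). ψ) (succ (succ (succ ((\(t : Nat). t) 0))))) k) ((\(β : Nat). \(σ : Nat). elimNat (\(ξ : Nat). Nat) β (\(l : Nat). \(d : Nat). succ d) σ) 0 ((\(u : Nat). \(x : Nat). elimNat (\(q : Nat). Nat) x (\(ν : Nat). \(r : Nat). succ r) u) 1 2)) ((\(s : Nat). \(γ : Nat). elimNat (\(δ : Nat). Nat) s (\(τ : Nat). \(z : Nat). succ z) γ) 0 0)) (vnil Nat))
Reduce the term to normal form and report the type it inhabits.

resulting normal form:
  vcons Nat 1 1 (vcons Nat 0 3 (vnil Nat))
inferred type:
  Vec Nat 2
observation: the term reaches its normal form after 45 normal-order steps.


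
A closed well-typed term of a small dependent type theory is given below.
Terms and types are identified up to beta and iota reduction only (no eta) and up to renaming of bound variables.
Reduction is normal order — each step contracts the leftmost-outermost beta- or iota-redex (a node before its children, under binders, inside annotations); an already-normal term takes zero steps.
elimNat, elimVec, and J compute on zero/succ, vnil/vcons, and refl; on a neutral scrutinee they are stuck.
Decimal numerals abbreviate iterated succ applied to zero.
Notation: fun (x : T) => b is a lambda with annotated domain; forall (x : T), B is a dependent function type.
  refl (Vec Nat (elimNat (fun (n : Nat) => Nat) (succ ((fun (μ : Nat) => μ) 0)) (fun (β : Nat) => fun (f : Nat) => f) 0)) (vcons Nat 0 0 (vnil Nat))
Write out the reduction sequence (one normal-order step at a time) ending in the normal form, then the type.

reduction (normal order):
  refl (Vec Nat (elimNat (fun (n : Nat) => Nat) (succ ((fun (μ : Nat) => μ) 0)) (fun (β : Nat) => fun (f : Nat) => f) 0)) (vcons Nat 0 0 (vnil Nat))
  ~> refl (Vec Nat (succ ((fun (n : Nat) => n) 0))) (vcons Nat 0 0 (vnil Nat))
  ~> refl (Vec Nat 1) (vcons Nat 0 0 (vnil Nat))
inferred type:
  Eq (Vec Nat 1) (vcons Nat 0 0 (vnil Nat)) (vcons Nat 0 0 (vnil Nat))


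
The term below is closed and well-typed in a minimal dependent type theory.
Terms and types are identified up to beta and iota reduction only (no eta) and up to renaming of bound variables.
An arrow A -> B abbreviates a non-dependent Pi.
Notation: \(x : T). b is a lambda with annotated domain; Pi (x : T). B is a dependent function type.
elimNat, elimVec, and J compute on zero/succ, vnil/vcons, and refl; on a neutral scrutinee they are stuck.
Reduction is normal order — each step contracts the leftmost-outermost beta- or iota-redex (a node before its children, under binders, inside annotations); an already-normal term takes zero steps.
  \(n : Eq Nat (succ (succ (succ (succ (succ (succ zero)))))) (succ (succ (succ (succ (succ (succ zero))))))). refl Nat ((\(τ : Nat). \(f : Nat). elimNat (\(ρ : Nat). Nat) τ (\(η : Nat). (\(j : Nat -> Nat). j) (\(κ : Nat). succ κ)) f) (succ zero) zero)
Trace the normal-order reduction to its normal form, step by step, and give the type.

normal-order reduction sequence:
  \(n : Eq Nat (succ (succ (succ (succ (succ (succ zero)))))) (succ (succ (succ (succ (succ (succ zero))))))). refl Nat ((\(τ : Nat). \(f : Nat). elimNat (\(ρ : Nat). Nat) τ (\(η : Nat). (\(j : Nat -> Nat). j) (\(κ : Nat). succ κ)) f) (succ zero) zero)
  ~> \(n : Eq Nat (succ (succ (succ (succ (succ (succ zero)))))) (succ (succ (succ (succ (succ (succ zero))))))). refl Nat ((\(τ : Nat). elimNat (\(f : Nat). Nat) (succ zero) (\(ρ : Nat). (\(η : Nat -> Nat). η) (\(j : Nat). succ j)) τ) zero)
  ~> \(n : Eq Nat (succ (succ (succ (succ (succ (succ zero)))))) (succ (succ (succ (succ (succ (succ zero))))))). refl Nat (elimNat (\(τ : Nat). Nat) (succ zero) (\(f : Nat). (\(ρ : Nat -> Nat). ρ) (\(η : Nat). succ η)) zero)
  ~> \(n : Eq Nat (succ (succ (succ (succ (succ (succ zero)))))) (succ (succ (succ (succ (succ (succ zero))))))). refl Nat (succ zero)
inferred type:
  Eq Nat (succ (succ (succ (succ (succ (succ zero)))))) (succ (succ (succ (succ (succ (succ zero)))))) -> Eq Nat (succ zero) (succ zero)


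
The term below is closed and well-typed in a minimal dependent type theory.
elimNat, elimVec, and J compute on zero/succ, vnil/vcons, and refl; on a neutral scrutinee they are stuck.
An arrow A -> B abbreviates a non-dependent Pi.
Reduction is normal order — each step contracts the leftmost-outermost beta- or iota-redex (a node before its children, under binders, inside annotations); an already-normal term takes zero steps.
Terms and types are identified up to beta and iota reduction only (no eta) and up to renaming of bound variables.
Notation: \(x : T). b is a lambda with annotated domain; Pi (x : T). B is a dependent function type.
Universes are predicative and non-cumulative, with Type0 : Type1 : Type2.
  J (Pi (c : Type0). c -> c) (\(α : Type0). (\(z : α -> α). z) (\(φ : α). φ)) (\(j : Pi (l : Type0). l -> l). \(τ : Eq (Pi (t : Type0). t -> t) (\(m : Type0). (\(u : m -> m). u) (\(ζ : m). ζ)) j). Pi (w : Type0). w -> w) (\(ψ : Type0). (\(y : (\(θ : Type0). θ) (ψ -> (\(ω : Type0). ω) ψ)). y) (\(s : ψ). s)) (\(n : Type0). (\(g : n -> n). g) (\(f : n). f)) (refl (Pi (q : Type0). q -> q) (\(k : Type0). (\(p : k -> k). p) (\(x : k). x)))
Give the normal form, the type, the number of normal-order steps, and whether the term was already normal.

resulting normal form:
  \(c : Type0). \(α : c). α
inferred type:
  Pi (c : Type0). c -> c
steps to reach normal form (normal order): 2
started in normal form: no
first contracted redex: a J iota-redex


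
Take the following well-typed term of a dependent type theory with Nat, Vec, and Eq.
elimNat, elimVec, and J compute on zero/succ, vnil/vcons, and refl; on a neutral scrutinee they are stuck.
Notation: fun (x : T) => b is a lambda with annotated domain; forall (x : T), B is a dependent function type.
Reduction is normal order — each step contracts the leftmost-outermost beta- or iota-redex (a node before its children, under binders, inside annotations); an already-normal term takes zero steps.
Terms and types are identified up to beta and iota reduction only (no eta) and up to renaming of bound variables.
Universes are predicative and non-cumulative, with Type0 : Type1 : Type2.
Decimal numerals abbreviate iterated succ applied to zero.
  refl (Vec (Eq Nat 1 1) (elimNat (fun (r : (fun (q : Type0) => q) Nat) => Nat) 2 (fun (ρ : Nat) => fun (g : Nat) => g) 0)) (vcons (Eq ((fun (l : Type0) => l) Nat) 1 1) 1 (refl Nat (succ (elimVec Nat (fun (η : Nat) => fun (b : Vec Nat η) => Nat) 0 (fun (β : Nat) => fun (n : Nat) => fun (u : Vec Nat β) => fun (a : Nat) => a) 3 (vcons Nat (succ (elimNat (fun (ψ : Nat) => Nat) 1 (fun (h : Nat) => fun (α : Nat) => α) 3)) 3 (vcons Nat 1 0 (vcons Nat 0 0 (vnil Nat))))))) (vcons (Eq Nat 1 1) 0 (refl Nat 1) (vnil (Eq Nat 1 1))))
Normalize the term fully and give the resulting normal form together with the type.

reduced normal form:
  refl (Vec (Eq Nat 1 1) 2) (vcons (Eq Nat 1 1) 1 (refl Nat 1) (vcons (Eq Nat 1 1) 0 (refl Nat 1) (vnil (Eq Nat 1 1))))
the term's type:
  Eq (Vec (Eq Nat 1 1) 2) (vcons (Eq Nat 1 1) 1 (refl Nat 1) (vcons (Eq Nat 1 1) 0 (refl Nat 1) (vnil (Eq Nat 1 1)))) (vcons (Eq Nat 1 1) 1 (refl Nat 1) (vcons (Eq Nat 1 1) 0 (refl Nat 1) (vnil (Eq Nat 1 1))))
observation: contracting an elimNat iota-redex first, the term normalizes in 18 steps.


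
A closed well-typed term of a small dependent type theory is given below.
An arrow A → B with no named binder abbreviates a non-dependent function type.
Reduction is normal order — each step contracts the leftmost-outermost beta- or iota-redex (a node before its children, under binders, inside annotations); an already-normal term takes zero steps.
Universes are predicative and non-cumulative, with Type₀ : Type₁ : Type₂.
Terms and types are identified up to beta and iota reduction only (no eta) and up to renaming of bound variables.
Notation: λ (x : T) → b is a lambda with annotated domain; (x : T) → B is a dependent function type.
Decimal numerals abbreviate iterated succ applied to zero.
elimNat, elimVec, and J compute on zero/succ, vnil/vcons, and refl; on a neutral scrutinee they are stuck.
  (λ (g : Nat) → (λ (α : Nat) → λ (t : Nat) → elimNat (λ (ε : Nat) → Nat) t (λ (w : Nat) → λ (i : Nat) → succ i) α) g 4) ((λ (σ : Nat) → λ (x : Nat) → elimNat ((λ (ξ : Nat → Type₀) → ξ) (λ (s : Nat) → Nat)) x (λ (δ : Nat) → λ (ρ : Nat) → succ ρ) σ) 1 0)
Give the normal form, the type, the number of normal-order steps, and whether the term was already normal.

reduced normal form:
  5
type:
  Nat
normal-order step count: 13
already normal: no
first redex: a beta-redex


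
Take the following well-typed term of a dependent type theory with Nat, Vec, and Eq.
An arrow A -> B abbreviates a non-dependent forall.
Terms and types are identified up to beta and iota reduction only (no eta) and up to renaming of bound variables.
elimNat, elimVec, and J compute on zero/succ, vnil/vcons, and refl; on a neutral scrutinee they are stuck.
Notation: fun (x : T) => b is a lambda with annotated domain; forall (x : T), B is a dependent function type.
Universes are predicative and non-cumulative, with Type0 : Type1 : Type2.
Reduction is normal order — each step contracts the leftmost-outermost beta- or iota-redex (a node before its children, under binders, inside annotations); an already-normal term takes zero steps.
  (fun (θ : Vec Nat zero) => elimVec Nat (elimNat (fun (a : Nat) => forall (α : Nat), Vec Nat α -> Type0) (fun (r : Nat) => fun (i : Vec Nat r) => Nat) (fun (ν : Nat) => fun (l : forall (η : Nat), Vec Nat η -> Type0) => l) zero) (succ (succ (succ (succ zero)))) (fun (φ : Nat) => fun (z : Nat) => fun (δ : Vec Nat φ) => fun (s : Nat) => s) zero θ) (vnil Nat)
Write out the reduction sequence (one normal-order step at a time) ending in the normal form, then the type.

normal-order reduction:
  (fun (θ : Vec Nat zero) => elimVec Nat (elimNat (fun (a : Nat) => forall (α : Nat), Vec Nat α -> Type0) (fun (r : Nat) => fun (i : Vec Nat r) => Nat) (fun (ν : Nat) => fun (l : forall (η : Nat), Vec Nat η -> Type0) => l) zero) (succ (succ (succ (succ zero)))) (fun (φ : Nat) => fun (z : Nat) => fun (δ : Vec Nat φ) => fun (s : Nat) => s) zero θ) (vnil Nat)
  ~> elimVec Nat (elimNat (fun (θ : Nat) => forall (a : Nat), Vec Nat a -> Type0) (fun (α : Nat) => fun (r : Vec Nat α) => Nat) (fun (i : Nat) => fun (ν : forall (l : Nat), Vec Nat l -> Type0) => ν) zero) (succ (succ (succ (succ zero)))) (fun (η : Nat) => fun (φ : Nat) => fun (z : Vec Nat η) => fun (δ : Nat) => δ) zero (vnil Nat)
  ~> succ (succ (succ (succ zero)))
type:
  Nat


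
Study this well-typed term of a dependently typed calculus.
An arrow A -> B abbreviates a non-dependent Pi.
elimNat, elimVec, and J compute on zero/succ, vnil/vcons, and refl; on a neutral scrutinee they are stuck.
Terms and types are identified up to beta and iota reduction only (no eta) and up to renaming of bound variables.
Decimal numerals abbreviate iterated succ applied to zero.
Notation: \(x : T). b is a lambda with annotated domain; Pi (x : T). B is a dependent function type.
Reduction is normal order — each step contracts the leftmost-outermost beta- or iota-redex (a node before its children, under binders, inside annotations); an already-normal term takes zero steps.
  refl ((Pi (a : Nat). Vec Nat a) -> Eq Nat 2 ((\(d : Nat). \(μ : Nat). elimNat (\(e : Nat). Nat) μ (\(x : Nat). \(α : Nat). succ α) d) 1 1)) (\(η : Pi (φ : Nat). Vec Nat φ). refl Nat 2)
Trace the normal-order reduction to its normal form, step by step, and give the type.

normal-order reduction:
  refl ((Pi (a : Nat). Vec Nat a) -> Eq Nat 2 ((\(d : Nat). \(μ : Nat). elimNat (\(e : Nat). Nat) μ (\(x : Nat). \(α : Nat). succ α) d) 1 1)) (\(η : Pi (φ : Nat). Vec Nat φ). refl Nat 2)
  ~> refl ((Pi (a : Nat). Vec Nat a) -> Eq Nat 2 ((\(d : Nat). elimNat (\(μ : Nat). Nat) d (\(e : Nat). \(x : Nat). succ x) 1) 1)) (\(α : Pi (η : Nat). Vec Nat η). refl Nat 2)
  ~> refl ((Pi (a : Nat). Vec Nat a) -> Eq Nat 2 (elimNat (\(d : Nat). Nat) 1 (\(μ : Nat). \(e : Nat). succ e) 1)) (\(x : Pi (α : Nat). Vec Nat α). refl Nat 2)
  ~> refl ((Pi (a : Nat). Vec Nat a) -> Eq Nat 2 ((\(d : Nat). \(μ : Nat). succ μ) 0 (elimNat (\(e : Nat). Nat) 1 (\(x : Nat). \(α : Nat). succ α) 0))) (\(η : Pi (φ : Nat). Vec Nat φ). refl Nat 2)
  ~> refl ((Pi (a : Nat). Vec Nat a) -> Eq Nat 2 ((\(d : Nat). succ d) (elimNat (\(μ : Nat). Nat) 1 (\(e : Nat). \(x : Nat). succ x) 0))) (\(α : Pi (η : Nat). Vec Nat η). refl Nat 2)
  ~> refl ((Pi (a : Nat). Vec Nat a) -> Eq Nat 2 (succ (elimNat (\(d : Nat). Nat) 1 (\(μ : Nat). \(e : Nat). succ e) 0))) (\(x : Pi (α : Nat). Vec Nat α). refl Nat 2)
  ~> refl ((Pi (a : Nat). Vec Nat a) -> Eq Nat 2 2) (\(d : Pi (μ : Nat). Vec Nat μ). refl Nat 2)
inferred type:
  Eq ((Pi (a : Nat). Vec Nat a) -> Eq Nat 2 2) (\(d : Pi (μ : Nat). Vec Nat μ). refl Nat 2) (\(e : Pi (x : Nat). Vec Nat x). refl Nat 2)


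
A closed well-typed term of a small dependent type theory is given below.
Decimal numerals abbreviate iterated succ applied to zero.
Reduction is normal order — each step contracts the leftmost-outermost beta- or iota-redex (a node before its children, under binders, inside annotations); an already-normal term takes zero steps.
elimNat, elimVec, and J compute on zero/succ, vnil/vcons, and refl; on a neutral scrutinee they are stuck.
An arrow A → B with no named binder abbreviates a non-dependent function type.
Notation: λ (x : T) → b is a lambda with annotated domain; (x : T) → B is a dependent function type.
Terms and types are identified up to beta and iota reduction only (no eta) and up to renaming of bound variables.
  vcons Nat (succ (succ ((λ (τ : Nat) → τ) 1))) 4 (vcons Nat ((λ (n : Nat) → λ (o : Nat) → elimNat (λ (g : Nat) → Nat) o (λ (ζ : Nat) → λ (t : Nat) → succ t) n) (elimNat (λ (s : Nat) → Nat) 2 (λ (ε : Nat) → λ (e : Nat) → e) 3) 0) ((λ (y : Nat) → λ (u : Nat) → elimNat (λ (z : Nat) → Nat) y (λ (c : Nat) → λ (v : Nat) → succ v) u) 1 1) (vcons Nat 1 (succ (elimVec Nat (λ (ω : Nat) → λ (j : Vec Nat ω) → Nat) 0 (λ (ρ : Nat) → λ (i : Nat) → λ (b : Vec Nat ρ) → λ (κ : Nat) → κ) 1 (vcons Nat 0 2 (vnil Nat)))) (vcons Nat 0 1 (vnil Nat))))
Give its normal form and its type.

reduced normal form:
  vcons Nat 3 4 (vcons Nat 2 2 (vcons Nat 1 1 (vcons Nat 0 1 (vnil Nat))))
the term's type:
  Vec Nat 4
observation: normalization takes exactly 32 steps under the normal-order strategy.


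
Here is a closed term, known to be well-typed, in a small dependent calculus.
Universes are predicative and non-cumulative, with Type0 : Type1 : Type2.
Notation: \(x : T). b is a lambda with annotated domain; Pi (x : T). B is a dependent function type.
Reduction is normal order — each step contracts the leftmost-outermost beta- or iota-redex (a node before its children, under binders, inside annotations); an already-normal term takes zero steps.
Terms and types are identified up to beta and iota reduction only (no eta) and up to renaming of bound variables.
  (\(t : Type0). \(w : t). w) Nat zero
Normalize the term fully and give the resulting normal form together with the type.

reduced normal form:
  zero
inferred type:
  Nat


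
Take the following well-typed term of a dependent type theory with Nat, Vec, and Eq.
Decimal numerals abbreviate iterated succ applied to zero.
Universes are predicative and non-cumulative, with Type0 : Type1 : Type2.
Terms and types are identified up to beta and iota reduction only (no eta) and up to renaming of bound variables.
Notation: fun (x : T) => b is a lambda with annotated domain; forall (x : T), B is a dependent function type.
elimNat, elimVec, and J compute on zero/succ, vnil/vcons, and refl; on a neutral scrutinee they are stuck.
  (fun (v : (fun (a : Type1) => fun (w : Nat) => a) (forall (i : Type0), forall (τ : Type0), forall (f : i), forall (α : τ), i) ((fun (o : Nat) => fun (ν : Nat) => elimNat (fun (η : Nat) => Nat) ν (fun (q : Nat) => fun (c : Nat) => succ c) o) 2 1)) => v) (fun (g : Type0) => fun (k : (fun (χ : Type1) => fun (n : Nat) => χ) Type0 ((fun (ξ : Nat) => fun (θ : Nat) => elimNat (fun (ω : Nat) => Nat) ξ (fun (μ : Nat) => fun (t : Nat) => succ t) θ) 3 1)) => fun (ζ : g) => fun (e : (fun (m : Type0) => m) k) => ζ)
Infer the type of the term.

type:
  forall (v : Type0), forall (a : Type0), forall (w : v), forall (i : a), v


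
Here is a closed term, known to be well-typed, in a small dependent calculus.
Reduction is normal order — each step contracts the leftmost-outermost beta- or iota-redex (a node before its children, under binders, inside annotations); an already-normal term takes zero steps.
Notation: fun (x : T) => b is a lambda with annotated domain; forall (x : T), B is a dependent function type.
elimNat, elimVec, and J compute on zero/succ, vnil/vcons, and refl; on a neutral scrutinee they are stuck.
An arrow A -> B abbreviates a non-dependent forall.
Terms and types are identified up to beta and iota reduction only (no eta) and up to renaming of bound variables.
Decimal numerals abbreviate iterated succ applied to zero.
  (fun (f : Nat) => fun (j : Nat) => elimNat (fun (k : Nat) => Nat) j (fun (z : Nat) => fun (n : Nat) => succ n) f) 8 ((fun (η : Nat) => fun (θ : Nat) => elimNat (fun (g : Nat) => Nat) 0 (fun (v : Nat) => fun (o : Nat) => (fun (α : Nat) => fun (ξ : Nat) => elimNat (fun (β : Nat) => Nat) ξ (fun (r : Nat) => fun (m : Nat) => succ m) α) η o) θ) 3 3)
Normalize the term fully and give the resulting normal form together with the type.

reduced normal form:
  17
inferred type:
  Nat
observation: 75 normal-order steps normalize the term, beginning with a beta-redex.


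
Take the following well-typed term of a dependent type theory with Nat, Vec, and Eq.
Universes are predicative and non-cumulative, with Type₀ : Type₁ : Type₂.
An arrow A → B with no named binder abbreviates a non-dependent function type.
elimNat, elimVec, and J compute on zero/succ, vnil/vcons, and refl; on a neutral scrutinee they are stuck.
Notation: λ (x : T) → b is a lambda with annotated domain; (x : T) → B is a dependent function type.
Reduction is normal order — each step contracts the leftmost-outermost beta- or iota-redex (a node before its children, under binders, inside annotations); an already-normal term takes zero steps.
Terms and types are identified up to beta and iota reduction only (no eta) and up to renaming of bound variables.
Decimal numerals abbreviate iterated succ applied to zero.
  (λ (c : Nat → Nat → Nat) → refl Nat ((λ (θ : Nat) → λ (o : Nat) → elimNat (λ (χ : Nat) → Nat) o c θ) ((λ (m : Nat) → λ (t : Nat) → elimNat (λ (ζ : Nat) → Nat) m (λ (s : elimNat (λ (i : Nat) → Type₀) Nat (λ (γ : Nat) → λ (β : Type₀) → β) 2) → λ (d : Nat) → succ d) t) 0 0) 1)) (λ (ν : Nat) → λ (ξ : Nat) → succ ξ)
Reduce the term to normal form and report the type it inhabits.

normal form:
  refl Nat 1
the term's type:
  Eq Nat 1 1
observation: 7 normal-order steps separate the term from its normal form.


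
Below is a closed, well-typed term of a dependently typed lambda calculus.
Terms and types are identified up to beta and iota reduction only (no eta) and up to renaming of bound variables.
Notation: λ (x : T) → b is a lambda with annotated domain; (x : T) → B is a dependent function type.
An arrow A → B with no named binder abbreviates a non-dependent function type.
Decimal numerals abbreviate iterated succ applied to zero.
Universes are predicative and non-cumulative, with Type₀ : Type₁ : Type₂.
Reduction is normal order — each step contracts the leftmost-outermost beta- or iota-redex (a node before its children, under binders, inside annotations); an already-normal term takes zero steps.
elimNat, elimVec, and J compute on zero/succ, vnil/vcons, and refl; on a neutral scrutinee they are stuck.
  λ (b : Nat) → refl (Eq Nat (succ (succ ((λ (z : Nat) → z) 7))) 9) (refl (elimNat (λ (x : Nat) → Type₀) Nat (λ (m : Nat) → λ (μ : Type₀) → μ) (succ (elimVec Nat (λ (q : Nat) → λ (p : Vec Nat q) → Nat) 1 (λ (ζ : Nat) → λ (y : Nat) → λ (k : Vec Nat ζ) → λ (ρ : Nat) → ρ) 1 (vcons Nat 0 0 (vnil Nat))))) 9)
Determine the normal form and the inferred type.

reduced normal form:
  λ (b : Nat) → refl (Eq Nat 9 9) (refl Nat 9)
the term's type:
  Nat → Eq (Eq Nat 9 9) (refl Nat 9) (refl Nat 9)
observation: 14 normal-order steps normalize the term, beginning with a beta-redex.


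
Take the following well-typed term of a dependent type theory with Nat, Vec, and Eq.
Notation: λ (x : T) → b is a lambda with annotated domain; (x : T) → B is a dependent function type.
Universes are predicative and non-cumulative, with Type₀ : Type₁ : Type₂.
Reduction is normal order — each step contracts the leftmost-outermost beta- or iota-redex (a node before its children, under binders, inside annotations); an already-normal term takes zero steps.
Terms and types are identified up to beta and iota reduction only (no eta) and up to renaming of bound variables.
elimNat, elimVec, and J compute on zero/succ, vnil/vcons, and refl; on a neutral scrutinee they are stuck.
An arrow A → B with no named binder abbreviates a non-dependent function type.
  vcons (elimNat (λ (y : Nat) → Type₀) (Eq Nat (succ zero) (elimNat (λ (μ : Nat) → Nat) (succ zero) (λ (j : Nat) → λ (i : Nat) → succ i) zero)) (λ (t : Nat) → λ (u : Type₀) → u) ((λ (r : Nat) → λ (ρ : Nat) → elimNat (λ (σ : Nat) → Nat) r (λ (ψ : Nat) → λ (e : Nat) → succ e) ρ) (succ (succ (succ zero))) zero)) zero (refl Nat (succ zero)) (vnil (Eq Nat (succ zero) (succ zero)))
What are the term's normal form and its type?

reduced normal form:
  vcons (Eq Nat (succ zero) (succ zero)) zero (refl Nat (succ zero)) (vnil (Eq Nat (succ zero) (succ zero)))
type:
  Vec (Eq Nat (succ zero) (succ zero)) (succ zero)


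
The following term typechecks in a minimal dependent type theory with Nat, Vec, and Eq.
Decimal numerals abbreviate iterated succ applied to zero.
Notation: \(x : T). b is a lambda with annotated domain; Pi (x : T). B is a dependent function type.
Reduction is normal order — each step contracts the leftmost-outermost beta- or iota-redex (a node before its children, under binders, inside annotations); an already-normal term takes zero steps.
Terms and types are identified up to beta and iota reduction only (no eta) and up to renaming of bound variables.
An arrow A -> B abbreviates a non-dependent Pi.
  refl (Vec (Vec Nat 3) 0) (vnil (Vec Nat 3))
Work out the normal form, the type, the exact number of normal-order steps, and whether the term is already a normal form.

resulting normal form:
  refl (Vec (Vec Nat 3) 0) (vnil (Vec Nat 3))
inferred type:
  Eq (Vec (Vec Nat 3) 0) (vnil (Vec Nat 3)) (vnil (Vec Nat 3))
steps to reach normal form (normal order): 0
already normal: yes


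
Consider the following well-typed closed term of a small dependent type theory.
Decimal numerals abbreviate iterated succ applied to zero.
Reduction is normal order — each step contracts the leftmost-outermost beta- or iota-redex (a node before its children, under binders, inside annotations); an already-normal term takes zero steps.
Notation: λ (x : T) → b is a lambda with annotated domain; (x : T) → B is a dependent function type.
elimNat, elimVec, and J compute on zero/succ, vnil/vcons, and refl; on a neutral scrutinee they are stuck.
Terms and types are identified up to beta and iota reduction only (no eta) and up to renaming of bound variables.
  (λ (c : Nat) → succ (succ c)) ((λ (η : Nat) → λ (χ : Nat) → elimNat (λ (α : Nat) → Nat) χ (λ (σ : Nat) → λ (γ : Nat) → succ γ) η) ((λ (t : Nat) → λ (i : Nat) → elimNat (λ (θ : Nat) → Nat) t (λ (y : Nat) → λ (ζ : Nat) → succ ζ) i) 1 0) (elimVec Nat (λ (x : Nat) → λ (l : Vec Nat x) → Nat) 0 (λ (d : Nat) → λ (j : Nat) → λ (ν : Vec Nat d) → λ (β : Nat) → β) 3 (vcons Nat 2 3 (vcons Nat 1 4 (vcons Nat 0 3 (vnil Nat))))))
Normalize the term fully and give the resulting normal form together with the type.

resulting normal form:
  3
type:
  Nat
observation: the leftmost-outermost redex is a beta-redex, and normalization takes 26 steps.


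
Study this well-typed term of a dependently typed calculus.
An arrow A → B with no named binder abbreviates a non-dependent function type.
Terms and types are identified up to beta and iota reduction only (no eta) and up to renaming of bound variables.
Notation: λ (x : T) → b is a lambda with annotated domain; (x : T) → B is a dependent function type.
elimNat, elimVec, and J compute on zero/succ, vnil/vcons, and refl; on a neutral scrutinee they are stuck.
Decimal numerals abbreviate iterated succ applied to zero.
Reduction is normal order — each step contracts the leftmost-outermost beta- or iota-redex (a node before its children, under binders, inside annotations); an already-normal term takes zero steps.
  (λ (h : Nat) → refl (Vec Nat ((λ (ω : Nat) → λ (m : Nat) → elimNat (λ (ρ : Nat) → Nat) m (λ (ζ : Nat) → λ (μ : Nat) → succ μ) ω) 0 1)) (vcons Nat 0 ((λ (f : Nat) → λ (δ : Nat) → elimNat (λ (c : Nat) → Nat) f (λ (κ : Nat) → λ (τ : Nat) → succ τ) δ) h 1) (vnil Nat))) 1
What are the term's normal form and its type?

normal form:
  refl (Vec Nat 1) (vcons Nat 0 2 (vnil Nat))
inferred type:
  Eq (Vec Nat 1) (vcons Nat 0 2 (vnil Nat)) (vcons Nat 0 2 (vnil Nat))
observation: 10 normal-order steps normalize the term, beginning with a beta-redex.


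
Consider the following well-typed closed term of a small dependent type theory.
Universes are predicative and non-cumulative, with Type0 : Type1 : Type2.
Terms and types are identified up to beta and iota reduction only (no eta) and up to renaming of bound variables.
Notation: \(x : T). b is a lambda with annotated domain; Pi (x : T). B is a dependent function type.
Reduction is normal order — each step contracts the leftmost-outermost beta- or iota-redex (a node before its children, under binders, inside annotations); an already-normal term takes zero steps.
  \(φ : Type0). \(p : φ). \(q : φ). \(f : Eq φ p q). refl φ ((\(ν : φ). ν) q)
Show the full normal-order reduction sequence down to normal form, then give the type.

normal-order reduction sequence:
  \(φ : Type0). \(p : φ). \(q : φ). \(f : Eq φ p q). refl φ ((\(ν : φ). ν) q)
  ~> \(φ : Type0). \(p : φ). \(q : φ). \(f : Eq φ p q). refl φ q
inferred type:
  Pi (φ : Type0). Pi (p : φ). Pi (q : φ). Pi (f : Eq φ p q). Eq φ q q


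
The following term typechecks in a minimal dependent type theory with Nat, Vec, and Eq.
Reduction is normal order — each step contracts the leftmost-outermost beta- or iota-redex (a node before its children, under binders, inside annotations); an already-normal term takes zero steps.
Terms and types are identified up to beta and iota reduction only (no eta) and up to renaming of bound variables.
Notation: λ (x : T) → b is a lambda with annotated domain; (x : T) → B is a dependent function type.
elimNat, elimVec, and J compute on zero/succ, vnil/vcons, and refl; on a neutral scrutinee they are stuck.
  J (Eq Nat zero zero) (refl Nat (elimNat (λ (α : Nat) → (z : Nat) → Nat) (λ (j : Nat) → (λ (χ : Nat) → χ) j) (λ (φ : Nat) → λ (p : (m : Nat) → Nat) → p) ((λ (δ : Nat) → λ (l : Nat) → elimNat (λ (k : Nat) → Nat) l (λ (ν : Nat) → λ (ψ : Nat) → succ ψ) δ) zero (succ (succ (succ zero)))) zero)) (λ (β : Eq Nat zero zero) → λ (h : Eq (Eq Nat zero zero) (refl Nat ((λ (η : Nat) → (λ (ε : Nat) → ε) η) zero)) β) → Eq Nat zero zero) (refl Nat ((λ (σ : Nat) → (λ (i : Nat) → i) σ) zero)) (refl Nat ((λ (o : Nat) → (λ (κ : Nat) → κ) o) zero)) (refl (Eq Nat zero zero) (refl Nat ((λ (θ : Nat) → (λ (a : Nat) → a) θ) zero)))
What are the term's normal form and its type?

normal form:
  refl Nat zero
inferred type:
  Eq Nat zero zero
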